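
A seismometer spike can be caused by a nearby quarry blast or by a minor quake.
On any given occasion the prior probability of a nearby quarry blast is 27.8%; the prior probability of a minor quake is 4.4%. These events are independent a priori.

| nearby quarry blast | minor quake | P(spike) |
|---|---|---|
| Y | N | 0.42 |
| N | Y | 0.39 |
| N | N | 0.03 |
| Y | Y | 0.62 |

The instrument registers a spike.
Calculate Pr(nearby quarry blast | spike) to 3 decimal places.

Pr(nearby quarry blast | spike) ≈ 0.783

Sum P(spike|·) weighted by the priors over the 4 (nearby quarry blast, minor quake) configurations:
  P(spike) = 0.03*0.722*0.956 + 0.39*0.722*0.044 + 0.42*0.278*0.956 + 0.62*0.278*0.044
        = 0.020707 + 0.012390 + 0.111623 + 0.007584 = 0.152304
Configurations with nearby quarry blast contribute 0.119207, so
  P(nearby quarry blast | spike) = 0.119207 / 0.152304 ≈ 0.783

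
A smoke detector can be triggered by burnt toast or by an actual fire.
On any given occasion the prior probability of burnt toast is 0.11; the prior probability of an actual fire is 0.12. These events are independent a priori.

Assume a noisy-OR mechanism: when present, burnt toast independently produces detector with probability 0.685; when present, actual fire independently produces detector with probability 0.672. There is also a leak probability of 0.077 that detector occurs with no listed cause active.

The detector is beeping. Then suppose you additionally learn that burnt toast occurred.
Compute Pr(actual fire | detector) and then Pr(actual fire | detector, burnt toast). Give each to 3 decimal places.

Under noisy-OR, P(detector | causes) = 1 − (1−0.077)·∏(1−qᵢ) over the active causes.
Enumerate the 4 (burnt toast, actual fire) configurations and weight by the priors:
  P(detector) = 0.077×0.89×0.88 + 0.697256×0.89×0.12 + 0.709255×0.11×0.88 + 0.904636×0.11×0.12
        = 0.060306 + 0.074467 + 0.068656 + 0.011941 = 0.215370
The terms with actual fire present sum to 0.086408, so
  P(actual fire | detector) = 0.086408 / 0.215370 ≈ 0.401

With the extra evidence:
P(detector | burnt toast) = 0.709255*0.88 + 0.904636*0.12 = 0.624144 + 0.108556 = 0.732700
The actual fire-present share is 0.904636*0.12 = 0.108556.
So P(actual fire | detector, burnt toast) = 0.108556/0.732700 ≈ 0.148.
Conditioning on burnt toast lowers the posterior on actual fire: the classic explaining-away effect in a common-effect structure.

Pr(actual fire | detector) ≈ 0.401; Pr(actual fire | detector, burnt toast) ≈ 0.148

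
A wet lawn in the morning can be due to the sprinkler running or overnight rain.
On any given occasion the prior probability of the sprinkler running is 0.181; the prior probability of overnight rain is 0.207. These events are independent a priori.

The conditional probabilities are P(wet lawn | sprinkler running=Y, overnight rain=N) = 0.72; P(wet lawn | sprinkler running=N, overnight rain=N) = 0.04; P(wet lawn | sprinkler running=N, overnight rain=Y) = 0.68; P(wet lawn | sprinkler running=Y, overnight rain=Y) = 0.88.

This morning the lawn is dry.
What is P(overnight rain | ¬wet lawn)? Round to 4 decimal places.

P(¬wet lawn) = 0.96·0.819·0.793 + 0.32·0.819·0.207 + 0.28·0.181·0.793 + 0.12·0.181·0.207 = 0.623488 + 0.054251 + 0.040189 + 0.004496 = 0.722424
The overnight rain-present share is 0.054251 + 0.004496 = 0.058747.
Hence the posterior is 0.058747/0.722424 ≈ 0.0813.

P(overnight rain | ¬wet lawn) ≈ 0.0813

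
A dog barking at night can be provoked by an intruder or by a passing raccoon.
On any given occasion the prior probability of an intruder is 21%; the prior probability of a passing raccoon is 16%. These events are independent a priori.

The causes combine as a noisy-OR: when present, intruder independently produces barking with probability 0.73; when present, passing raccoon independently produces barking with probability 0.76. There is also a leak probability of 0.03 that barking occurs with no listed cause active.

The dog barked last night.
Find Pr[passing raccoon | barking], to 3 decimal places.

Under noisy-OR, P(barking | causes) = 1 − (1−0.03)·∏(1−qᵢ) over the active causes.
Numerator (weight on configurations with passing raccoon): 0.096974 + 0.031488 = 0.128462
The normalizing constant is 0.03×0.79×0.84 + 0.7672×0.79×0.16 + 0.7381×0.21×0.84 + 0.937144×0.21×0.16 = 0.278571
P(passing raccoon | barking) = 0.128462/0.278571 ≈ 0.461

Pr[passing raccoon | barking] ≈ 0.461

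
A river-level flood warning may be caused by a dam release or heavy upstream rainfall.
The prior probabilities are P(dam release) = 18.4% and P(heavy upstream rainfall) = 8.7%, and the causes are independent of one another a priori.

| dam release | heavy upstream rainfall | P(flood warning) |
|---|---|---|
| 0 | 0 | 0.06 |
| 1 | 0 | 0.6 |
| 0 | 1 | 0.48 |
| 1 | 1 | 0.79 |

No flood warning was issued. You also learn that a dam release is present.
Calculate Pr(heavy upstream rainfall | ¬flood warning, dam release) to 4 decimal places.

Pr(heavy upstream rainfall | ¬flood warning, dam release) ≈ 0.0476

Numerator (weight on configurations with heavy upstream rainfall): 0.21*0.087 = 0.018270
The normalizing constant is 0.4*0.913 + 0.21*0.087 = 0.383470
P(heavy upstream rainfall | ¬flood warning, dam release) = 0.018270/0.383470 ≈ 0.0476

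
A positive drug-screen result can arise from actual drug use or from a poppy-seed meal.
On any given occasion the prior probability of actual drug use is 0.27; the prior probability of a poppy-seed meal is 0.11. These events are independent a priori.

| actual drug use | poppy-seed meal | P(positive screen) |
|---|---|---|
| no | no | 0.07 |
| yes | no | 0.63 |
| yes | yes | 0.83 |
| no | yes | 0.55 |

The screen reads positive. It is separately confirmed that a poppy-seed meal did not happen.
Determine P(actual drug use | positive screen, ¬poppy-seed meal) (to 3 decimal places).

Enumerate both values of actual drug use and weight by the priors:
  P(positive screen | ¬poppy-seed meal) = 0.07×0.73 + 0.63×0.27
        = 0.051100 + 0.170100 = 0.221200
Keeping only the actual drug use-present terms gives 0.170100, so
  P(actual drug use | positive screen, ¬poppy-seed meal) = 0.170100 / 0.221200 ≈ 0.769

P(actual drug use | positive screen, ¬poppy-seed meal) ≈ 0.769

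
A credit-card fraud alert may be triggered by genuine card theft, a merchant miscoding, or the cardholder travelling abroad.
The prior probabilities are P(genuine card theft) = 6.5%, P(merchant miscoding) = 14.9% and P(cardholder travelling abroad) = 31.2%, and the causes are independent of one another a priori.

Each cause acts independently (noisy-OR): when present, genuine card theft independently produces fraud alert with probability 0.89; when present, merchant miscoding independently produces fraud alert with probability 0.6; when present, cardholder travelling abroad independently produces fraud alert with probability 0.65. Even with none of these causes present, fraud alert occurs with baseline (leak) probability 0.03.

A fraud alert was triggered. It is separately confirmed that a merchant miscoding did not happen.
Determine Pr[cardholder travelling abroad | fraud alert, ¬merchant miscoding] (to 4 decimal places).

Under noisy-OR, P(fraud alert | causes) = 1 − (1−0.03)·∏(1−qᵢ) over the active causes.
P(fraud alert | ¬merchant miscoding) = 0.03×0.935×0.688 + 0.6605×0.935×0.312 + 0.8933×0.065×0.688 + 0.962655×0.065×0.312 = 0.019298 + 0.192681 + 0.039948 + 0.019523 = 0.271450
The cardholder travelling abroad-present share is 0.192681 + 0.019523 = 0.212204.
Hence the posterior is 0.212204/0.271450 ≈ 0.7817.

Pr[cardholder travelling abroad | fraud alert, ¬merchant miscoding] ≈ 0.7817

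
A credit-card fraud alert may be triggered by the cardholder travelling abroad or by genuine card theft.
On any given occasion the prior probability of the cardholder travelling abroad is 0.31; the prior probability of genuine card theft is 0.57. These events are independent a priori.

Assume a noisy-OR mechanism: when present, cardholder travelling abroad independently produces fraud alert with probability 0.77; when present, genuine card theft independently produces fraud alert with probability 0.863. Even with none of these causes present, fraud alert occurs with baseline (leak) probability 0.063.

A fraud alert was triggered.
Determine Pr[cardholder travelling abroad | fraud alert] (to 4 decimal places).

Under noisy-OR, P(fraud alert | causes) = 1 − (1−0.063)·∏(1−qᵢ) over the active causes.
Weight on cardholder travelling abroad=true, given the evidence: 0.104573 + 0.171483 = 0.276056
The normalizing constant is 0.063*0.69*0.43 + 0.871631*0.69*0.57 + 0.78449*0.31*0.43 + 0.970475*0.31*0.57 = 0.637560
P(cardholder travelling abroad | fraud alert) = 0.276056/0.637560 ≈ 0.4330

Pr[cardholder travelling abroad | fraud alert] ≈ 0.4330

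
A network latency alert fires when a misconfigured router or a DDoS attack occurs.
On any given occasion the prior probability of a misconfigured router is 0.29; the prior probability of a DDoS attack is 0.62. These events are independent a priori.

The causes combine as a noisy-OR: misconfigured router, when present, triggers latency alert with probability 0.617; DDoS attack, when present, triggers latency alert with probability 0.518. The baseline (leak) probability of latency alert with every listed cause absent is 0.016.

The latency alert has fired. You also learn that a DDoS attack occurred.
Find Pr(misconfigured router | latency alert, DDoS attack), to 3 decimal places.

Under noisy-OR, P(latency alert | causes) = 1 − (1−0.016)·∏(1−qᵢ) over the active causes.
For the numerator, keep only misconfigured router=true terms: 0.818348*0.29 = 0.237321
Denominator P(latency alert | DDoS attack): 0.525712*0.71 + 0.818348*0.29 = 0.610577
Posterior = 0.237321 / 0.610577 ≈ 0.389

Pr(misconfigured router | latency alert, DDoS attack) ≈ 0.389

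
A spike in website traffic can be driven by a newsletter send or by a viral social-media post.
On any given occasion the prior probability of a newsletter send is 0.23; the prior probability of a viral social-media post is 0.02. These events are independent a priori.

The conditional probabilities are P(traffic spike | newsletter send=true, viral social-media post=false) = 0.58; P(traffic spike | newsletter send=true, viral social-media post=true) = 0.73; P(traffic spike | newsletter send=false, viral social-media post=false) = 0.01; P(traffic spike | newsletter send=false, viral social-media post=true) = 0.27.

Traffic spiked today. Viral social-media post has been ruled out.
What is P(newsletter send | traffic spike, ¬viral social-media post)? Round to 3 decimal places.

P(newsletter send | traffic spike, ¬viral social-media post) ≈ 0.945

Enumerate both values of newsletter send and weight by the priors:
  P(traffic spike | ¬viral social-media post) = 0.01×0.77 + 0.58×0.23
        = 0.007700 + 0.133400 = 0.141100
The terms with newsletter send present sum to 0.133400, so
  P(newsletter send | traffic spike, ¬viral social-media post) = 0.133400 / 0.141100 ≈ 0.945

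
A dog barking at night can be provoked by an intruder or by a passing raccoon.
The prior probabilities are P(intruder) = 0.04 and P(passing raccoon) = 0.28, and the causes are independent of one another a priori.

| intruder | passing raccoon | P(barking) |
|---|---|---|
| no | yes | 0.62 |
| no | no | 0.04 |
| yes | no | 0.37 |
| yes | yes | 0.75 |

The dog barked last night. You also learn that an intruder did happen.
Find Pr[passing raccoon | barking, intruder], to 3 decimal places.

Weight on passing raccoon=true, given the evidence: 0.75×0.28 = 0.210000
The normalizing constant is 0.37×0.72 + 0.75×0.28 = 0.476400
P(passing raccoon | barking, intruder) = 0.210000/0.476400 ≈ 0.441

Pr[passing raccoon | barking, intruder] ≈ 0.441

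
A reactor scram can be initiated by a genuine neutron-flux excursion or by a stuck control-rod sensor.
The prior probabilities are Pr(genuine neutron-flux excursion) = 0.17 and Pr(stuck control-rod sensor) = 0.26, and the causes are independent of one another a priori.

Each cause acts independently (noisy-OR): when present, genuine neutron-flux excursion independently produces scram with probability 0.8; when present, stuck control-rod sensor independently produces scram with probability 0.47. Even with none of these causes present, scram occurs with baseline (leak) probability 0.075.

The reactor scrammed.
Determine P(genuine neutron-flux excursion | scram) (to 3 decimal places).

Under noisy-OR, P(scram | causes) = 1 − (1−0.075)·∏(1−qᵢ) over the active causes.
Sum P(scram|·) weighted by the priors over the 4 (genuine neutron-flux excursion, stuck control-rod sensor) configurations:
  P(scram) = 0.075*0.83*0.74 + 0.50975*0.83*0.26 + 0.815*0.17*0.74 + 0.90195*0.17*0.26
        = 0.046065 + 0.110004 + 0.102527 + 0.039866 = 0.298462
The terms with genuine neutron-flux excursion present sum to 0.142393, so
  P(genuine neutron-flux excursion | scram) = 0.142393 / 0.298462 ≈ 0.477

P(genuine neutron-flux excursion | scram) ≈ 0.477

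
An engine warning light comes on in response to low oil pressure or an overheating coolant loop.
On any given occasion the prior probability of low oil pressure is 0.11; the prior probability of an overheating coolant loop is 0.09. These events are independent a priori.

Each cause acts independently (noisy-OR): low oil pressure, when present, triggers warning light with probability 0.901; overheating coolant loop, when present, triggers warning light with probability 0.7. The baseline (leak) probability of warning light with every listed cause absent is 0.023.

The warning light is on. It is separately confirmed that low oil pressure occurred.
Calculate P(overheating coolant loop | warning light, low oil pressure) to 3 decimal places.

P(overheating coolant loop | warning light, low oil pressure) ≈ 0.096

Under noisy-OR, P(warning light | causes) = 1 − (1−0.023)·∏(1−qᵢ) over the active causes.
Weight on overheating coolant loop=true, given the evidence: 0.970983·0.09 = 0.087388
The normalizing constant is 0.903277·0.91 + 0.970983·0.09 = 0.909370
Posterior = 0.087388 / 0.909370 ≈ 0.096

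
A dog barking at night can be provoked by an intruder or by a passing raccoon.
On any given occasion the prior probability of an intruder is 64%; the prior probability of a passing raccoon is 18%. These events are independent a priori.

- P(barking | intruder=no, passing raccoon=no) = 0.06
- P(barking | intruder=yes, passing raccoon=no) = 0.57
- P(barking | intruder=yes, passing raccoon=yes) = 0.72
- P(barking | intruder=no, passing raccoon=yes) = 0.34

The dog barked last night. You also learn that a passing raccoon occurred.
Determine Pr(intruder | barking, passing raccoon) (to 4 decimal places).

P(barking | passing raccoon) = 0.34×0.36 + 0.72×0.64 = 0.122400 + 0.460800 = 0.583200
Of this, 0.460800 comes from 0.72×0.64 (the intruder=true cases).
So P(intruder | barking, passing raccoon) = 0.460800/0.583200 ≈ 0.7901.

Pr(intruder | barking, passing raccoon) ≈ 0.7901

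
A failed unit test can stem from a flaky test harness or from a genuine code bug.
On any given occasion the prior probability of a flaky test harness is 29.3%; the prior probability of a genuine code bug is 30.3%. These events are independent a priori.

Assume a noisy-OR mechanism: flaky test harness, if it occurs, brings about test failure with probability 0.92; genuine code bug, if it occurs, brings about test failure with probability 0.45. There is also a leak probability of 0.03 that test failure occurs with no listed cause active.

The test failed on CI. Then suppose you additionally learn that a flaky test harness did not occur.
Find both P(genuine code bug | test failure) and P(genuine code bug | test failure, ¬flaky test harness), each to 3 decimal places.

P(genuine code bug | test failure) ≈ 0.477; P(genuine code bug | test failure, ¬flaky test harness) ≈ 0.871

Under noisy-OR, P(test failure | causes) = 1 − (1−0.03)·∏(1−qᵢ) over the active causes.
For the numerator, keep only genuine code bug=true terms: 0.099934 + 0.084990 = 0.184924
Normalizer over all consistent configurations: 0.03*0.707*0.697 + 0.4665*0.707*0.303 + 0.9224*0.293*0.697 + 0.95732*0.293*0.303 = 0.388080
P(genuine code bug | test failure) = 0.184924/0.388080 ≈ 0.477

Now condition on the additional information:
Weight on genuine code bug=true, given the evidence: 0.4665·0.303 = 0.141350
Denominator P(test failure | ¬flaky test harness): 0.03·0.697 + 0.4665·0.303 = 0.162260
P(genuine code bug | test failure, ¬flaky test harness) = 0.141350/0.162260 ≈ 0.871
Ruling out flaky test harness raises the posterior on genuine code bug — the flip side of explaining away.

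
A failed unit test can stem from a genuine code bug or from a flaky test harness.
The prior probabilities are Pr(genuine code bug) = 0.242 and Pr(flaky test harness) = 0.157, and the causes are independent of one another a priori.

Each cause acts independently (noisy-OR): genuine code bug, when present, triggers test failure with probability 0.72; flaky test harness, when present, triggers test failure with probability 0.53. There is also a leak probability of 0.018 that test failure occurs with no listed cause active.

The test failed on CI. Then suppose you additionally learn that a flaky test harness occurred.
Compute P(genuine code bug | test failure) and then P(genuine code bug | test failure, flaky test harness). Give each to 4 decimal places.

Under noisy-OR, P(test failure | causes) = 1 − (1−0.018)·∏(1−qᵢ) over the active causes.
P(test failure) = 0.018*0.758*0.843 + 0.53846*0.758*0.157 + 0.72504*0.242*0.843 + 0.870769*0.242*0.157 = 0.011502 + 0.064080 + 0.147913 + 0.033084 = 0.256579
Of this, 0.180997 comes from 0.147913 + 0.033084 (the genuine code bug=true cases).
Hence the posterior is 0.180997/0.256579 ≈ 0.7054.

With the extra evidence:
P(test failure | flaky test harness) = 0.53846×0.758 + 0.870769×0.242 = 0.408153 + 0.210726 = 0.618879
The genuine code bug-present share is 0.870769×0.242 = 0.210726.
Hence the posterior is 0.210726/0.618879 ≈ 0.3405.
This is intercausal reasoning (explaining away): once flaky test harness accounts for the test failure, genuine code bug becomes less likely.

P(genuine code bug | test failure) ≈ 0.7054; P(genuine code bug | test failure, flaky test harness) ≈ 0.3405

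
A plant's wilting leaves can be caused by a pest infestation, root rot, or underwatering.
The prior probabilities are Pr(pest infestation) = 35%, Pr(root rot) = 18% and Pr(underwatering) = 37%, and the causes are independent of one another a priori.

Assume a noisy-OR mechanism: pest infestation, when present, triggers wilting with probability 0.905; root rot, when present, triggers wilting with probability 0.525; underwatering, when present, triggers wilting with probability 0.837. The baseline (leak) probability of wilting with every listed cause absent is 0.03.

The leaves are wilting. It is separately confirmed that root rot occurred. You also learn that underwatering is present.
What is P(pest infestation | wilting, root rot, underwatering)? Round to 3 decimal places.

Under noisy-OR, P(wilting | causes) = 1 − (1−0.03)·∏(1−qᵢ) over the active causes.
P(wilting | root rot, underwatering) = 0.924898*0.65 + 0.992865*0.35 = 0.601184 + 0.347503 = 0.948687
Restricting to configurations with pest infestation present: 0.992865*0.35 = 0.347503.
So P(pest infestation | wilting, root rot, underwatering) = 0.347503/0.948687 ≈ 0.366.

P(pest infestation | wilting, root rot, underwatering) ≈ 0.366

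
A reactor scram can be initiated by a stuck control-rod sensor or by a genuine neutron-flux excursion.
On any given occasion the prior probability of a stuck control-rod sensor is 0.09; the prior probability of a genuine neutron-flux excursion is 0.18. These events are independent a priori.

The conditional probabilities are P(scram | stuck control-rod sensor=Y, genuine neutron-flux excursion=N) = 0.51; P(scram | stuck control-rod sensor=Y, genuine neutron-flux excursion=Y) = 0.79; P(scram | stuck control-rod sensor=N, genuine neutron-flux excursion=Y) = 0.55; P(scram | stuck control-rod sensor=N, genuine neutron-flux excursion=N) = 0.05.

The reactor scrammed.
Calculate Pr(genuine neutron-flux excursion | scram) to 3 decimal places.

Pr(genuine neutron-flux excursion | scram) ≈ 0.579

P(scram) = 0.05×0.91×0.82 + 0.55×0.91×0.18 + 0.51×0.09×0.82 + 0.79×0.09×0.18 = 0.037310 + 0.090090 + 0.037638 + 0.012798 = 0.177836
Restricting to configurations with genuine neutron-flux excursion present: 0.090090 + 0.012798 = 0.102888.
So P(genuine neutron-flux excursion | scram) = 0.102888/0.177836 ≈ 0.579.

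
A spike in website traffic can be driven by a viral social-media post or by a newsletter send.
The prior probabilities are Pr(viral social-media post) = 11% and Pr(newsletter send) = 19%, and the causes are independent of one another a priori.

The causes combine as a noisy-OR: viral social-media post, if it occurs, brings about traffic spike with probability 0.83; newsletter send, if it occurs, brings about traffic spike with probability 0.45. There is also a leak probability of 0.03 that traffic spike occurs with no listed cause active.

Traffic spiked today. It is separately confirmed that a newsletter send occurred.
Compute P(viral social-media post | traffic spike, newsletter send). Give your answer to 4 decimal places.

Under noisy-OR, P(traffic spike | causes) = 1 − (1−0.03)·∏(1−qᵢ) over the active causes.
Weight on viral social-media post=true, given the evidence: 0.909305·0.11 = 0.100024
Denominator P(traffic spike | newsletter send): 0.4665·0.89 + 0.909305·0.11 = 0.515209
P(viral social-media post | traffic spike, newsletter send) = 0.100024/0.515209 ≈ 0.1941

P(viral social-media post | traffic spike, newsletter send) ≈ 0.1941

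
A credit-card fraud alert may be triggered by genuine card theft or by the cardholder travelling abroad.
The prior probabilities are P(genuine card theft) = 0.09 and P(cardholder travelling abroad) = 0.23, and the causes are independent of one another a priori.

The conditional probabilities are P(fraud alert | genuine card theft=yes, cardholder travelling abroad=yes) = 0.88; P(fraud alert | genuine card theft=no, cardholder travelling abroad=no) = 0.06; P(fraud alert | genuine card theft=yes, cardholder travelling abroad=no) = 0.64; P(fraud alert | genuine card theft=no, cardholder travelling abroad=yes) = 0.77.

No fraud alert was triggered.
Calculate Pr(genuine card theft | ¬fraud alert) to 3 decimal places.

Pr(genuine card theft | ¬fraud alert) ≈ 0.037

P(¬fraud alert) = 0.94×0.91×0.77 + 0.23×0.91×0.23 + 0.36×0.09×0.77 + 0.12×0.09×0.23 = 0.658658 + 0.048139 + 0.024948 + 0.002484 = 0.734229
The genuine card theft-present share is 0.024948 + 0.002484 = 0.027432.
P(genuine card theft | ¬fraud alert) = 0.027432 / 0.734229 ≈ 0.037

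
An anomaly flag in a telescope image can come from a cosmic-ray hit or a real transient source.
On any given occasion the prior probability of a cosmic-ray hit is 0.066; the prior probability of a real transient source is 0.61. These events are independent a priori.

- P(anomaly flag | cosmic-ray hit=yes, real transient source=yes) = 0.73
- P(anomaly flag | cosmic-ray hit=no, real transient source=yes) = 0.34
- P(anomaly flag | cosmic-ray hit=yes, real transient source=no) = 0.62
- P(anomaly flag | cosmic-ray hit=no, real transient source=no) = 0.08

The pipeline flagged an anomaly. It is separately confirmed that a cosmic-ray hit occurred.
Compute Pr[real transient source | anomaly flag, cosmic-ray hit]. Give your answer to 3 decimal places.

By total probability over both values of real transient source:
  P(anomaly flag | cosmic-ray hit) = 0.62×0.39 + 0.73×0.61
        = 0.241800 + 0.445300 = 0.687100
The terms with real transient source present sum to 0.445300, so
  P(real transient source | anomaly flag, cosmic-ray hit) = 0.445300 / 0.687100 ≈ 0.648

Pr[real transient source | anomaly flag, cosmic-ray hit] ≈ 0.648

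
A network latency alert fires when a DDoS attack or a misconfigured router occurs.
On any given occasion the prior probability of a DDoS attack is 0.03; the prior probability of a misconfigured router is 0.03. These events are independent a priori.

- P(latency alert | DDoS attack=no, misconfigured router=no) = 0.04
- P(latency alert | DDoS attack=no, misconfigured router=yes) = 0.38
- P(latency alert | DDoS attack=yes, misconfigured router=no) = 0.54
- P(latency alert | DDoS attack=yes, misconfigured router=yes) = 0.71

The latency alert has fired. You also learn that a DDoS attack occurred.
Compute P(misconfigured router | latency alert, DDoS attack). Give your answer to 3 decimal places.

P(misconfigured router | latency alert, DDoS attack) ≈ 0.039

Numerator (weight on configurations with misconfigured router): 0.71×0.03 = 0.021300
Normalizer over all consistent configurations: 0.54×0.97 + 0.71×0.03 = 0.545100
P(misconfigured router | latency alert, DDoS attack) = 0.021300/0.545100 ≈ 0.039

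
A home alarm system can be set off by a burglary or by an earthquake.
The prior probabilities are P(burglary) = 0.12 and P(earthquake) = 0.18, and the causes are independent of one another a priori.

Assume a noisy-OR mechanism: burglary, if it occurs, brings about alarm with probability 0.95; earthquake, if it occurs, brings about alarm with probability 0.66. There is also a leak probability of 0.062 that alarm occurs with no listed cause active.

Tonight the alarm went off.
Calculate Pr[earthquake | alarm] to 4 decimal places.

Under noisy-OR, P(alarm | causes) = 1 − (1−0.062)·∏(1−qᵢ) over the active causes.
P(alarm) = 0.062·0.88·0.82 + 0.68108·0.88·0.18 + 0.9531·0.12·0.82 + 0.984054·0.12·0.18 = 0.044739 + 0.107883 + 0.093785 + 0.021256 = 0.267663
Restricting to configurations with earthquake present: 0.107883 + 0.021256 = 0.129139.
Hence the posterior is 0.129139/0.267663 ≈ 0.4825.

Pr[earthquake | alarm] ≈ 0.4825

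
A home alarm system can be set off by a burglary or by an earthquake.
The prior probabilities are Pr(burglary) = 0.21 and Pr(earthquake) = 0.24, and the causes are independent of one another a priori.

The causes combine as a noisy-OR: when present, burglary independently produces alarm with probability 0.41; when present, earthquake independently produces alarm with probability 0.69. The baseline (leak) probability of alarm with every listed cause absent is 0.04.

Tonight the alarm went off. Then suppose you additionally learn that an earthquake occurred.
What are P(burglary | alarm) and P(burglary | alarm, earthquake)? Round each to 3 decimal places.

Under noisy-OR, P(alarm | causes) = 1 − (1−0.04)·∏(1−qᵢ) over the active causes.
Sum P(alarm|·) weighted by the priors over the 4 (burglary, earthquake) configurations:
  P(alarm) = 0.04*0.79*0.76 + 0.7024*0.79*0.24 + 0.4336*0.21*0.76 + 0.824416*0.21*0.24
        = 0.024016 + 0.133175 + 0.069203 + 0.041551 = 0.267945
Keeping only the burglary-present terms gives 0.110754, so
  P(burglary | alarm) = 0.110754 / 0.267945 ≈ 0.413

With the extra evidence:
Enumerate both values of burglary and weight by the priors:
  P(alarm | earthquake) = 0.7024×0.79 + 0.824416×0.21
        = 0.554896 + 0.173127 = 0.728023
Configurations with burglary contribute 0.173127, so
  P(burglary | alarm, earthquake) = 0.173127 / 0.728023 ≈ 0.238
The drop from 0.413 to 0.238 is the explaining-away (discounting) effect.

P(burglary | alarm) ≈ 0.413; P(burglary | alarm, earthquake) ≈ 0.238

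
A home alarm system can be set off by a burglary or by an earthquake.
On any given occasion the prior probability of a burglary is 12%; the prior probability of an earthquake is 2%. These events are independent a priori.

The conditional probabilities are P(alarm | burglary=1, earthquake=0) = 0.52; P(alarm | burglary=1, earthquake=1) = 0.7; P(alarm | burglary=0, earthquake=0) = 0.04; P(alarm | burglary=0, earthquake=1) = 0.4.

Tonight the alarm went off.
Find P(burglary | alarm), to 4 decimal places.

P(burglary | alarm) ≈ 0.6020

Sum P(alarm|·) weighted by the priors over the 4 (burglary, earthquake) configurations:
  P(alarm) = 0.04×0.88×0.98 + 0.4×0.88×0.02 + 0.52×0.12×0.98 + 0.7×0.12×0.02
        = 0.034496 + 0.007040 + 0.061152 + 0.001680 = 0.104368
The terms with burglary present sum to 0.062832, so
  P(burglary | alarm) = 0.062832 / 0.104368 ≈ 0.6020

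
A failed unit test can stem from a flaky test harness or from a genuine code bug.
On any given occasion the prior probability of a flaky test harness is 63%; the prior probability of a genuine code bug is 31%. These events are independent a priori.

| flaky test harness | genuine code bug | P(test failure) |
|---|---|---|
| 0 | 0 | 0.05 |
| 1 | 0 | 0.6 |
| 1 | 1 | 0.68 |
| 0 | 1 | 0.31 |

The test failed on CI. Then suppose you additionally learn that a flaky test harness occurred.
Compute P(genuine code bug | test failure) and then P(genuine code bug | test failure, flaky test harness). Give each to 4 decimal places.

P(genuine code bug | test failure) ≈ 0.3810; P(genuine code bug | test failure, flaky test harness) ≈ 0.3374

Weight on genuine code bug=true, given the evidence: 0.035557 + 0.132804 = 0.168361
Normalizer over all consistent configurations: 0.05×0.37×0.69 + 0.31×0.37×0.31 + 0.6×0.63×0.69 + 0.68×0.63×0.31 = 0.441946
P(genuine code bug | test failure) = 0.168361/0.441946 ≈ 0.3810

Now condition on the additional information:
P(test failure | flaky test harness) = 0.6·0.69 + 0.68·0.31 = 0.414000 + 0.210800 = 0.624800
Of this, 0.210800 comes from 0.68·0.31 (the genuine code bug=true cases).
Hence the posterior is 0.210800/0.624800 ≈ 0.3374.
This is intercausal reasoning (explaining away): once flaky test harness accounts for the test failure, genuine code bug becomes less likely.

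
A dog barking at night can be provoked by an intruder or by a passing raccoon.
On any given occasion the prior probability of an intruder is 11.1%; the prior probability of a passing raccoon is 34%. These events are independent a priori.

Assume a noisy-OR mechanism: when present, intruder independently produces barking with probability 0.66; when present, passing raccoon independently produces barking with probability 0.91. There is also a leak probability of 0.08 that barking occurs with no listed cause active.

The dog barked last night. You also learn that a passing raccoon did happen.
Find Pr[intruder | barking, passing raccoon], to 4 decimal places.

Pr[intruder | barking, passing raccoon] ≈ 0.1168

Under noisy-OR, P(barking | causes) = 1 − (1−0.08)·∏(1−qᵢ) over the active causes.
Numerator (weight on configurations with intruder): 0.971848×0.111 = 0.107875
The normalizing constant is 0.9172×0.889 + 0.971848×0.111 = 0.923266
Posterior = 0.107875 / 0.923266 ≈ 0.1168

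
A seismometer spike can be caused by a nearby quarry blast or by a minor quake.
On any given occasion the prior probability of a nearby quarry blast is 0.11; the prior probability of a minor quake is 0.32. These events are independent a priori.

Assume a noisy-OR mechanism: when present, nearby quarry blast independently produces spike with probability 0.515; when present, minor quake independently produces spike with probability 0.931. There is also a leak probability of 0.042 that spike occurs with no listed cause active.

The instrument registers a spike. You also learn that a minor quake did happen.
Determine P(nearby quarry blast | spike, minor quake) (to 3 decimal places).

Under noisy-OR, P(spike | causes) = 1 − (1−0.042)·∏(1−qᵢ) over the active causes.
Weight on nearby quarry blast=true, given the evidence: 0.967941×0.11 = 0.106474
Normalizer over all consistent configurations: 0.933898×0.89 + 0.967941×0.11 = 0.937643
P(nearby quarry blast | spike, minor quake) = 0.106474/0.937643 ≈ 0.114

P(nearby quarry blast | spike, minor quake) ≈ 0.114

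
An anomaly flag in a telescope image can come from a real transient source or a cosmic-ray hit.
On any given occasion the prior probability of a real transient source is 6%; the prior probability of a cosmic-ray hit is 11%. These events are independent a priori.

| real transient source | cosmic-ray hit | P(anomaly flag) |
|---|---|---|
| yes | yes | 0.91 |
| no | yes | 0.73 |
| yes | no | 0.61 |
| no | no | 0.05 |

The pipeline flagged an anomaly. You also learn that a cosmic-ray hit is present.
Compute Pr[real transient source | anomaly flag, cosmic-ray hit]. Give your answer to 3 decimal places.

P(anomaly flag | cosmic-ray hit) = 0.73*0.94 + 0.91*0.06 = 0.686200 + 0.054600 = 0.740800
The real transient source-present share is 0.91*0.06 = 0.054600.
So P(real transient source | anomaly flag, cosmic-ray hit) = 0.054600/0.740800 ≈ 0.074.

Pr[real transient source | anomaly flag, cosmic-ray hit] ≈ 0.074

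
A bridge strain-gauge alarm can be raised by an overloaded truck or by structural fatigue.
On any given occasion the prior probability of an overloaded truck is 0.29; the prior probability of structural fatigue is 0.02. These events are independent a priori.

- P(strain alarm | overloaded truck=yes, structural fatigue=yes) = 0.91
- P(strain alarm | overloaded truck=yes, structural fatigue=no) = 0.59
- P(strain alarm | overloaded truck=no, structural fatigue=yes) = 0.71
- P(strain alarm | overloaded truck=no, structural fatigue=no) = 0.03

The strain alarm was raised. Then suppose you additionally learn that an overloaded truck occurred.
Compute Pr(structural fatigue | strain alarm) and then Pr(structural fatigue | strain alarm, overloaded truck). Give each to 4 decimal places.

For the numerator, keep only structural fatigue=true terms: 0.010082 + 0.005278 = 0.015360
Normalizer over all consistent configurations: 0.03×0.71×0.98 + 0.71×0.71×0.02 + 0.59×0.29×0.98 + 0.91×0.29×0.02 = 0.203912
Posterior = 0.015360 / 0.203912 ≈ 0.0753

Now condition on the additional information:
P(strain alarm | overloaded truck) = 0.59*0.98 + 0.91*0.02 = 0.578200 + 0.018200 = 0.596400
Restricting to configurations with structural fatigue present: 0.91*0.02 = 0.018200.
Hence the posterior is 0.018200/0.596400 ≈ 0.0305.
This is intercausal reasoning (explaining away): once overloaded truck accounts for the strain alarm, structural fatigue becomes less likely.

Pr(structural fatigue | strain alarm) ≈ 0.0753; Pr(structural fatigue | strain alarm, overloaded truck) ≈ 0.0305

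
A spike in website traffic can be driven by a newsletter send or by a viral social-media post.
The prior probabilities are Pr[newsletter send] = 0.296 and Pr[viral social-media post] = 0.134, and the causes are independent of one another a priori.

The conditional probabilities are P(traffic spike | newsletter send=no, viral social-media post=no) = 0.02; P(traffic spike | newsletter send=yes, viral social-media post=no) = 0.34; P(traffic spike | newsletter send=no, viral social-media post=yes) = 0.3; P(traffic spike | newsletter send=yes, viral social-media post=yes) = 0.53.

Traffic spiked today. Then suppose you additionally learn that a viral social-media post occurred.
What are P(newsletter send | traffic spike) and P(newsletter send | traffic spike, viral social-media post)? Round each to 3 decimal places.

P(traffic spike) = 0.02×0.704×0.866 + 0.3×0.704×0.134 + 0.34×0.296×0.866 + 0.53×0.296×0.134 = 0.012193 + 0.028301 + 0.087154 + 0.021022 = 0.148670
Restricting to configurations with newsletter send present: 0.087154 + 0.021022 = 0.108176.
Hence the posterior is 0.108176/0.148670 ≈ 0.728.

With the extra evidence:
Sum P(traffic spike|·) weighted by the priors over both values of newsletter send:
  P(traffic spike | viral social-media post) = 0.3·0.704 + 0.53·0.296
        = 0.211200 + 0.156880 = 0.368080
Keeping only the newsletter send-present terms gives 0.156880, so
  P(newsletter send | traffic spike, viral social-media post) = 0.156880 / 0.368080 ≈ 0.426

P(newsletter send | traffic spike) ≈ 0.728; P(newsletter send | traffic spike, viral social-media post) ≈ 0.426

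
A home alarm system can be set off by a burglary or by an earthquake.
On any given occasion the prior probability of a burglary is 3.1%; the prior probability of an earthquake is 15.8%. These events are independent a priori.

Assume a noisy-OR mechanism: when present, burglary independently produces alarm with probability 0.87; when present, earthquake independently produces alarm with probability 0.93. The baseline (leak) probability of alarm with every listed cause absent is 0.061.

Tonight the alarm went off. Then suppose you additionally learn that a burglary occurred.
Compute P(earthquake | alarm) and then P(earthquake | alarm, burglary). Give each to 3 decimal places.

P(earthquake | alarm) ≈ 0.670; P(earthquake | alarm, burglary) ≈ 0.175

Under noisy-OR, P(alarm | causes) = 1 − (1−0.061)·∏(1−qᵢ) over the active causes.
By total probability over the 4 (burglary, earthquake) configurations:
  P(alarm) = 0.061·0.969·0.842 + 0.93427·0.969·0.158 + 0.87793·0.031·0.842 + 0.991455·0.031·0.158
        = 0.049770 + 0.143039 + 0.022916 + 0.004856 = 0.220581
Configurations with earthquake contribute 0.147895, so
  P(earthquake | alarm) = 0.147895 / 0.220581 ≈ 0.670

With the extra evidence:
For the numerator, keep only earthquake=true terms: 0.991455·0.158 = 0.156650
Denominator P(alarm | burglary): 0.87793·0.842 + 0.991455·0.158 = 0.895867
P(earthquake | alarm, burglary) = 0.156650/0.895867 ≈ 0.175
This is intercausal reasoning (explaining away): once burglary accounts for the alarm, earthquake becomes less likely.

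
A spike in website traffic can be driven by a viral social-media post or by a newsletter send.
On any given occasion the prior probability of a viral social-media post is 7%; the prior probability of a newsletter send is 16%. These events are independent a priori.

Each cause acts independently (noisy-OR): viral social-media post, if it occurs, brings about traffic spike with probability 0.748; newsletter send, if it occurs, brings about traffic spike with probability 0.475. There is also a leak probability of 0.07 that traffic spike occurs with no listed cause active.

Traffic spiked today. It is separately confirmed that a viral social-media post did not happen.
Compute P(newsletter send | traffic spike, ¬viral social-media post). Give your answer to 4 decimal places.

Under noisy-OR, P(traffic spike | causes) = 1 − (1−0.07)·∏(1−qᵢ) over the active causes.
P(traffic spike | ¬viral social-media post) = 0.07·0.84 + 0.51175·0.16 = 0.058800 + 0.081880 = 0.140680
Restricting to configurations with newsletter send present: 0.51175·0.16 = 0.081880.
Hence the posterior is 0.081880/0.140680 ≈ 0.5820.

P(newsletter send | traffic spike, ¬viral social-media post) ≈ 0.5820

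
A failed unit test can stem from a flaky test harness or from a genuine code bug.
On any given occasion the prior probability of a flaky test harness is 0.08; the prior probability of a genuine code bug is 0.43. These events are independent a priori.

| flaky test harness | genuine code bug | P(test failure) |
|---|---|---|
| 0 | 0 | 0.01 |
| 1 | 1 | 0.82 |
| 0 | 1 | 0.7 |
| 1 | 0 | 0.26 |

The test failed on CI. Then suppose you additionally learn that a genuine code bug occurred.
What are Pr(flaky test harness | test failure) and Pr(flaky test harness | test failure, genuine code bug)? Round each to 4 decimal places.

Pr(flaky test harness | test failure) ≈ 0.1243; Pr(flaky test harness | test failure, genuine code bug) ≈ 0.0924

Sum P(test failure|·) weighted by the priors over the 4 (flaky test harness, genuine code bug) configurations:
  P(test failure) = 0.01·0.92·0.57 + 0.7·0.92·0.43 + 0.26·0.08·0.57 + 0.82·0.08·0.43
        = 0.005244 + 0.276920 + 0.011856 + 0.028208 = 0.322228
The terms with flaky test harness present sum to 0.040064, so
  P(flaky test harness | test failure) = 0.040064 / 0.322228 ≈ 0.1243

Now condition on the additional information:
Weight on flaky test harness=true, given the evidence: 0.82×0.08 = 0.065600
Denominator P(test failure | genuine code bug): 0.7×0.92 + 0.82×0.08 = 0.709600
P(flaky test harness | test failure, genuine code bug) = 0.065600/0.709600 ≈ 0.0924
— genuine code bug explains away the evidence for flaky test harness.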